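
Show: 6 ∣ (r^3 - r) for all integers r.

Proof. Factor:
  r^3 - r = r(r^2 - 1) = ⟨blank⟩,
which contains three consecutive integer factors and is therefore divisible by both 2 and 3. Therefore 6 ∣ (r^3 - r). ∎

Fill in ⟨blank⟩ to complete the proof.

r(r^2 - 1) = r(r - 1)(r + 1) = (r - 1)r(r + 1).
These three factors are consecutive integers, so their product is divisible by 6.

(r - 1)r(r + 1)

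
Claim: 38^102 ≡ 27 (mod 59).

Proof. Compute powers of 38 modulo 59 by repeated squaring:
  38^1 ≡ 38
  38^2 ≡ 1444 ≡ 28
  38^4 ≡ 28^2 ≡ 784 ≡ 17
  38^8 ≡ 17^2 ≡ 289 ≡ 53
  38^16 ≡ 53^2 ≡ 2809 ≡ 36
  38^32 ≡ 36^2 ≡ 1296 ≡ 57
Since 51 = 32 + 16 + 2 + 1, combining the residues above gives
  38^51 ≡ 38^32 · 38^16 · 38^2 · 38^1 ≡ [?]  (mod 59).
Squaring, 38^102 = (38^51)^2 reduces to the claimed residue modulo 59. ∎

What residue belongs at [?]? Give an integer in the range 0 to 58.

33

Multiply the listed residues: 57 · 36 · 28 · 38 = 2052 → 57456 → 2183328.
Reducing modulo 59: 2183328 = 37005·59 + 33, so 38^51 ≡ 33.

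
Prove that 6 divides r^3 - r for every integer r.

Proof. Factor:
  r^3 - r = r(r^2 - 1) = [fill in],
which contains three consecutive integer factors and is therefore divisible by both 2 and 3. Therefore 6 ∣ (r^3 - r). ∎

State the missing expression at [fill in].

r(r^2 - 1) = r(r - 1)(r + 1) = (r - 1)r(r + 1).
These three factors are consecutive integers, so their product is divisible by 6.

(r - 1)r(r + 1)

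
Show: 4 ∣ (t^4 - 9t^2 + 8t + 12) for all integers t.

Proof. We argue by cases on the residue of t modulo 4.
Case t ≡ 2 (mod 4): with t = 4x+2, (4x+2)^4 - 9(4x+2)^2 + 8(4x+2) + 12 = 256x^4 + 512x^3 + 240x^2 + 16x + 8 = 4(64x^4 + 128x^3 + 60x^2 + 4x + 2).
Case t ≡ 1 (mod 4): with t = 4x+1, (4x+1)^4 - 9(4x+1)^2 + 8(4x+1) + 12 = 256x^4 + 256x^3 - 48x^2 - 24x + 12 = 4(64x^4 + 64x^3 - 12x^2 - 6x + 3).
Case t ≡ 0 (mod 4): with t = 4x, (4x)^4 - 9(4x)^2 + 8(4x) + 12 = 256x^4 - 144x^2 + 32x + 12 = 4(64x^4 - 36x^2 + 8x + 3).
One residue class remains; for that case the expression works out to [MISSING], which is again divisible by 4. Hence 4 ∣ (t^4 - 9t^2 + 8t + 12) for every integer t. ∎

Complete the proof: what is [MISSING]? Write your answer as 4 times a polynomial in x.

4(64x^4 + 192x^3 + 180x^2 + 62x + 9)

The residues treated are {2, 1, 0}, so the missing case is t ≡ 3 (mod 4); write t = 4x+3.
Then (4x+3)^4 - 9(4x+3)^2 + 8(4x+3) + 12 = 256x^4 + 768x^3 + 720x^2 + 248x + 36 = 4(64x^4 + 192x^3 + 180x^2 + 62x + 9).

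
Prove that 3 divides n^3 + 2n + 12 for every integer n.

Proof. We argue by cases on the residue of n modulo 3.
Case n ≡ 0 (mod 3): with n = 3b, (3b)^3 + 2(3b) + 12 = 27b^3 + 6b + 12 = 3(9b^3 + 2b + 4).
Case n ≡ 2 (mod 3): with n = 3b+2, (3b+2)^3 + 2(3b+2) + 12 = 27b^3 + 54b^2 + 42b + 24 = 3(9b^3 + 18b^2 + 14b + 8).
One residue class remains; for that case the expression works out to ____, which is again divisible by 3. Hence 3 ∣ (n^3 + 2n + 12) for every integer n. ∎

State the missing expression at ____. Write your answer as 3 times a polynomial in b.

3(9b^3 + 9b^2 + 5b + 5)

The residues treated are {0, 2}, so the missing case is n ≡ 1 (mod 3); write n = 3b+1.
Then (3b+1)^3 + 2(3b+1) + 12 = 27b^3 + 27b^2 + 15b + 15 = 3(9b^3 + 9b^2 + 5b + 5).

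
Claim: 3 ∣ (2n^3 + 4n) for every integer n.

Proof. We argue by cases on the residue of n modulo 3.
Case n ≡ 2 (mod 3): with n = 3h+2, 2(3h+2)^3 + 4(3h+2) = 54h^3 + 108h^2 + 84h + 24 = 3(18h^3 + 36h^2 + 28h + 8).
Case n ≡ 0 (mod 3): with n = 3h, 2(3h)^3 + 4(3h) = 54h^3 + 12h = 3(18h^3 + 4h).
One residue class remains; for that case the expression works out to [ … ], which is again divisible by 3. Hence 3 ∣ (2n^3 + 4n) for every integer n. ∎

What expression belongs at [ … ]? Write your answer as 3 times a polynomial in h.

3(18h^3 + 18h^2 + 10h + 2)

The residues treated are {2, 0}, so the missing case is n ≡ 1 (mod 3); write n = 3h+1.
Then 2(3h+1)^3 + 4(3h+1) = 54h^3 + 54h^2 + 30h + 6 = 3(18h^3 + 18h^2 + 10h + 2).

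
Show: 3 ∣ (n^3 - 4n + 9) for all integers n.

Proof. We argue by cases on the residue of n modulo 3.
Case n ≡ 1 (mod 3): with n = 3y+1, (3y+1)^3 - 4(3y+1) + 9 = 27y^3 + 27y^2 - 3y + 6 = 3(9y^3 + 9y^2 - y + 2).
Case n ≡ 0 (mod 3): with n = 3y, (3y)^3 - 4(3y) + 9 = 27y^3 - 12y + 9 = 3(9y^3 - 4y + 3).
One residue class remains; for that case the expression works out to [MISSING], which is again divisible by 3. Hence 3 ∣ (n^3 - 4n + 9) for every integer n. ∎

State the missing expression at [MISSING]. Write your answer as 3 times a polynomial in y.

3(9y^3 + 18y^2 + 8y + 3)

Only n ≡ 2 (mod 3) is unaccounted for. Put n = 3y+2:
(3y+2)^3 - 4(3y+2) + 9 expands to 27y^3 + 54y^2 + 24y + 9,
and factoring out 3 leaves 3(9y^3 + 18y^2 + 8y + 3).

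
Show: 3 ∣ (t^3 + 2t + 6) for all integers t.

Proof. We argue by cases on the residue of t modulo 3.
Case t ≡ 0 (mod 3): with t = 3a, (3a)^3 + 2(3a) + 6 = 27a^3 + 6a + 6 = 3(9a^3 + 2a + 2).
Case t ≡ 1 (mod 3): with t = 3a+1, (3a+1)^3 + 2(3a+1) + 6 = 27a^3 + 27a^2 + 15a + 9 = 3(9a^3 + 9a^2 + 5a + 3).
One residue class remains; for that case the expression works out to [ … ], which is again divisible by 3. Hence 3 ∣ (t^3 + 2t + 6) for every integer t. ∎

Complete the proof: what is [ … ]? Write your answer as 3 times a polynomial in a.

Only t ≡ 2 (mod 3) is unaccounted for. Put t = 3a+2:
(3a+2)^3 + 2(3a+2) + 6 expands to 27a^3 + 54a^2 + 42a + 18,
and factoring out 3 leaves 3(9a^3 + 18a^2 + 14a + 6).

3(9a^3 + 18a^2 + 14a + 6)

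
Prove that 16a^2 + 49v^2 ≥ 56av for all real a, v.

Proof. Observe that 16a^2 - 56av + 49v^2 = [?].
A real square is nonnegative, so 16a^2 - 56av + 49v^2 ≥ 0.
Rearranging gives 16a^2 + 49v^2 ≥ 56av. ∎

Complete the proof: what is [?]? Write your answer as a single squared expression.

The leading and trailing coefficients are 4^2 and 7^2, and 56 = 2·4·7, so the trinomial is (4a - 7v)^2.
Hence 16a^2 - 56av + 49v^2 ≥ 0.

(4a - 7v)^2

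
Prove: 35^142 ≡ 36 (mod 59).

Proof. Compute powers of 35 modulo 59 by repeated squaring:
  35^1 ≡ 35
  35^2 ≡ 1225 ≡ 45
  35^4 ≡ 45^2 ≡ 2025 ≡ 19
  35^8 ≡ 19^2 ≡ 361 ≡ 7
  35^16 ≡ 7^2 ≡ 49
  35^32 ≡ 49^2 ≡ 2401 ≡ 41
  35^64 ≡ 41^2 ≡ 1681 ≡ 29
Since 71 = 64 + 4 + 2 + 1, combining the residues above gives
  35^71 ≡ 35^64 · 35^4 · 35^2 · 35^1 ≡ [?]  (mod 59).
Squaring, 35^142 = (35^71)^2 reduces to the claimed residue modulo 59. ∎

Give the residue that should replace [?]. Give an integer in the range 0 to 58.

53

Multiply the listed residues: 29 · 19 · 45 · 35 = 551 → 24795 → 867825.
Reducing modulo 59: 867825 = 14708·59 + 53, so 35^71 ≡ 53.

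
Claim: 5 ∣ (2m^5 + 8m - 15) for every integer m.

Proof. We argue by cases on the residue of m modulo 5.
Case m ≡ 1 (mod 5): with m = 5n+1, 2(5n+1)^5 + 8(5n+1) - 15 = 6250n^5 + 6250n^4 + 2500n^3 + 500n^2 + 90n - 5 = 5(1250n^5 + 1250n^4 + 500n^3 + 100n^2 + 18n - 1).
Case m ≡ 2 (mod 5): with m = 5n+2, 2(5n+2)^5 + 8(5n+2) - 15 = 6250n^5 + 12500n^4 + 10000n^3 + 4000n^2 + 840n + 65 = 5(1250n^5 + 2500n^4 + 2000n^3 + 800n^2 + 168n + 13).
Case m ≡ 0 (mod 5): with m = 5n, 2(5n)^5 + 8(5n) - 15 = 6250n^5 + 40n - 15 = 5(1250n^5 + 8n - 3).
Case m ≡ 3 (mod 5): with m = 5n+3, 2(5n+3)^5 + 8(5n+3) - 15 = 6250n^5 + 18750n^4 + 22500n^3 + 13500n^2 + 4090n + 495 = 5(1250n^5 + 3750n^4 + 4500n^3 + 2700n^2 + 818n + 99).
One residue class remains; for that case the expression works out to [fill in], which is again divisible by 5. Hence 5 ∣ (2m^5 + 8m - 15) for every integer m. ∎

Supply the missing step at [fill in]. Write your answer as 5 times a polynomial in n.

5(1250n^5 + 5000n^4 + 8000n^3 + 6400n^2 + 2568n + 413)

Only m ≡ 4 (mod 5) is unaccounted for. Put m = 5n+4:
2(5n+4)^5 + 8(5n+4) - 15 expands to 6250n^5 + 25000n^4 + 40000n^3 + 32000n^2 + 12840n + 2065,
and factoring out 5 leaves 5(1250n^5 + 5000n^4 + 8000n^3 + 6400n^2 + 2568n + 413).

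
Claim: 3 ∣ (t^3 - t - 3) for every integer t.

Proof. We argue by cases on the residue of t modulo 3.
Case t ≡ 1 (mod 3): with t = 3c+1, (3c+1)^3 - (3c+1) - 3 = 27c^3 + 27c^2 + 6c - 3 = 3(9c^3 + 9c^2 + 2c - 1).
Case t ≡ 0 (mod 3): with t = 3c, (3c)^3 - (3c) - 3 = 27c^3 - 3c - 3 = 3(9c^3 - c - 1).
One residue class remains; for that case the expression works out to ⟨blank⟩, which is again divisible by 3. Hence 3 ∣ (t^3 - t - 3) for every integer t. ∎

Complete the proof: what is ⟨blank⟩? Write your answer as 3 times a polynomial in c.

3(9c^3 + 18c^2 + 11c + 1)

The residues treated are {1, 0}, so the missing case is t ≡ 2 (mod 3); write t = 3c+2.
Then (3c+2)^3 - (3c+2) - 3 = 27c^3 + 54c^2 + 33c + 3 = 3(9c^3 + 18c^2 + 11c + 1).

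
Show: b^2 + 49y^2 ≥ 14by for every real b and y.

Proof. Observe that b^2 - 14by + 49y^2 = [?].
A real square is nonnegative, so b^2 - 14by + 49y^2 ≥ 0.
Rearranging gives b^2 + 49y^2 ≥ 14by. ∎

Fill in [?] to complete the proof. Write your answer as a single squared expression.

The leading and trailing coefficients are 1^2 and 7^2, and 14 = 2·1·7, so the trinomial is (b - 7y)^2.
Hence b^2 - 14by + 49y^2 ≥ 0.

(b - 7y)^2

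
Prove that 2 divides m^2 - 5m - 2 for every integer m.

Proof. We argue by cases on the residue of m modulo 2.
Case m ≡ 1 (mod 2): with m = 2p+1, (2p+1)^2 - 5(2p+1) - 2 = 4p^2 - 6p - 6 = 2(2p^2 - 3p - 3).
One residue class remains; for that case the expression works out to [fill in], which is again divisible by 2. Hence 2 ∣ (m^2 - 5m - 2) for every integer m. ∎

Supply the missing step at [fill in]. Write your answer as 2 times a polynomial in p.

Only m ≡ 0 (mod 2) is unaccounted for. Put m = 2p:
(2p)^2 - 5(2p) - 2 expands to 4p^2 - 10p - 2,
and factoring out 2 leaves 2(2p^2 - 5p - 1).

2(2p^2 - 5p - 1)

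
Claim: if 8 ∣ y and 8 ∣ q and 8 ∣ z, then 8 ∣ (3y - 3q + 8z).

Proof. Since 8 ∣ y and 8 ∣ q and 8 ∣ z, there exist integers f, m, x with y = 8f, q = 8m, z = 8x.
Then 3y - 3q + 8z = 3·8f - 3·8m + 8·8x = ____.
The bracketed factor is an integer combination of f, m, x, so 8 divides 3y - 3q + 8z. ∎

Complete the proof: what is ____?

8(3f - 3m + 8x)

Pull the common 8 out of every term: 3·8f - 3·8m + 8·8x = 8(3f - 3m + 8x).
3f - 3m + 8x is an integer, which exhibits the divisibility.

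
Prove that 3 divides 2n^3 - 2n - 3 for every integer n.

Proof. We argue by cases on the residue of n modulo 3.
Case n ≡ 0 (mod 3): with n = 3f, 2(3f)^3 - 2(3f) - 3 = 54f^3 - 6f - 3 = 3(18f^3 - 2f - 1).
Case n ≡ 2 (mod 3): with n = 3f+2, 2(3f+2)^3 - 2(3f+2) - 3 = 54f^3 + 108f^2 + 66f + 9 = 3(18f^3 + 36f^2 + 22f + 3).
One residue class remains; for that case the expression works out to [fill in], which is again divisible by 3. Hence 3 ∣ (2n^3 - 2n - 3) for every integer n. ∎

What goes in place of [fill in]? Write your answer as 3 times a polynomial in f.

3(18f^3 + 18f^2 + 4f - 1)

The residues treated are {0, 2}, so the missing case is n ≡ 1 (mod 3); write n = 3f+1.
Then 2(3f+1)^3 - 2(3f+1) - 3 = 54f^3 + 54f^2 + 12f - 3 = 3(18f^3 + 18f^2 + 4f - 1).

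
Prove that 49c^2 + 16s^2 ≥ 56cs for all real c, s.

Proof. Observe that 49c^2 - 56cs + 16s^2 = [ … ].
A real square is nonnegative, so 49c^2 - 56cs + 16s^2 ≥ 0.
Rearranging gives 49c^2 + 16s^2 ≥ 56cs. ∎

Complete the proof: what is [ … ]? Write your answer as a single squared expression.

(7c - 4s)^2

49c^2 - 56cs + 16s^2 is a perfect-square trinomial: the outer terms are (7c)^2 and (4s)^2, and the cross term is -2·7c·4s.
So 49c^2 - 56cs + 16s^2 = (7c - 4s)^2 ≥ 0.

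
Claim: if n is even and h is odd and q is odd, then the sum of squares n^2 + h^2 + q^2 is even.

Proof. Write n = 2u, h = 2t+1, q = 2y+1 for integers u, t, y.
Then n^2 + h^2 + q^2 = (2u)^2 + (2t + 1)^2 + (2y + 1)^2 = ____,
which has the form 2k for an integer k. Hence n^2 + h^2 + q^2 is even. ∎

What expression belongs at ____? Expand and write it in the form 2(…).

Expanding: (2u)^2 + (2t + 1)^2 + (2y + 1)^2 = 4t^2 + 4t + 4u^2 + 4y^2 + 4y + 2.
Every term is even; pulling out the factor of 2 gives 2(2t^2 + 2t + 2u^2 + 2y^2 + 2y + 1).

2(2t^2 + 2t + 2u^2 + 2y^2 + 2y + 1)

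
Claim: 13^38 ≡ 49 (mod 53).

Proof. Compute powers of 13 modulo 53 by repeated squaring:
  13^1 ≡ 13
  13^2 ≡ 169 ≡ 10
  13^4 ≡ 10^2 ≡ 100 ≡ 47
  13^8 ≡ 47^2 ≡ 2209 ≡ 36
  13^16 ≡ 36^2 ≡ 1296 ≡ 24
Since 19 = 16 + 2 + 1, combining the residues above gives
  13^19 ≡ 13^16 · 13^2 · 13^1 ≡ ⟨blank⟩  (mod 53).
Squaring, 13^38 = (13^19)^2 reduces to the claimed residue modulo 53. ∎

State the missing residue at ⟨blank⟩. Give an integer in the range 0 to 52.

46

Multiply the listed residues: 24 · 10 · 13 = 240 → 3120.
Reducing modulo 53: 3120 = 58·53 + 46, so 13^19 ≡ 46.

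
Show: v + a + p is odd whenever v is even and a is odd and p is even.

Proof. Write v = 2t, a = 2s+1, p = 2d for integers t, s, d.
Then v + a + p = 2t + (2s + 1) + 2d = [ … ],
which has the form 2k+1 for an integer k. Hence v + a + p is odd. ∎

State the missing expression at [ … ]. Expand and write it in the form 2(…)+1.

2(d + s + t) + 1

2t + (2s + 1) + 2d = 2d + 2s + 2t + 1
= 2(d + s + t) + 1.
Since d + s + t is an integer, the sum is of the form 2k+1 for an integer k.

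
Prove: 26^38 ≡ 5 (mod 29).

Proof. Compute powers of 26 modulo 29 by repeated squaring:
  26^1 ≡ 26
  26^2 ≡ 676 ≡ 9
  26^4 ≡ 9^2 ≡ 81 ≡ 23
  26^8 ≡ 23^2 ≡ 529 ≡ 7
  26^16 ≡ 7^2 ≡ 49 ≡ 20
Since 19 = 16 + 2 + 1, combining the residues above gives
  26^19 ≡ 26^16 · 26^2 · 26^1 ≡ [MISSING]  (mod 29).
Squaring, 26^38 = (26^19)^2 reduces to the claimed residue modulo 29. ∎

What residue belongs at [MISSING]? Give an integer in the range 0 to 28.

Multiply the listed residues: 20 · 9 · 26 = 180 → 4680.
Reducing modulo 29: 4680 = 161·29 + 11, so 26^19 ≡ 11.

11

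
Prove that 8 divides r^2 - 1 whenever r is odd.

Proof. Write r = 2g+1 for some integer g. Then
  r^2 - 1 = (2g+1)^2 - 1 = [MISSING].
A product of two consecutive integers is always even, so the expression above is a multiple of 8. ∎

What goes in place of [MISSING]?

(2g+1)^2 - 1 = 4g^2 + 4g + 1 - 1 = 4g^2 + 4g = 4g(g+1).
Since g and g+1 are consecutive, g(g+1) is even, and 4·(even) is a multiple of 8.

4g(g + 1)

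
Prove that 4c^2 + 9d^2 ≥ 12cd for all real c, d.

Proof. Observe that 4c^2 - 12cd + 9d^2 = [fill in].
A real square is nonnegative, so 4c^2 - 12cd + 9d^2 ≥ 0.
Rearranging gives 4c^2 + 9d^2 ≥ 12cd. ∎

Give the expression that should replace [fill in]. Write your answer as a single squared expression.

The leading and trailing coefficients are 2^2 and 3^2, and 12 = 2·2·3, so the trinomial is (2c - 3d)^2.
Hence 4c^2 - 12cd + 9d^2 ≥ 0.

(2c - 3d)^2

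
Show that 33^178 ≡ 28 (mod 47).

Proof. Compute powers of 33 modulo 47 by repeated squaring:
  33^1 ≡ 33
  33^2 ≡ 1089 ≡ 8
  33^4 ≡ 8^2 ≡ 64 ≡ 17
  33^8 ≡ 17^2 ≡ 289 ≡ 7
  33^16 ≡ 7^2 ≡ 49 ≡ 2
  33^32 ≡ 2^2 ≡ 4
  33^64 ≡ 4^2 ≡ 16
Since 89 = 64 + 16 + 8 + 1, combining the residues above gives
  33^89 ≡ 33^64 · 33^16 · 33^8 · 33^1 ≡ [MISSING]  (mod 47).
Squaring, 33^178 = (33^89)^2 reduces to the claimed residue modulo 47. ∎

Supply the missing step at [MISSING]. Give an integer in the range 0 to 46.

13

Multiply the listed residues: 16 · 2 · 7 · 33 = 32 → 224 → 7392.
Reducing modulo 47: 7392 = 157·47 + 13, so 33^89 ≡ 13.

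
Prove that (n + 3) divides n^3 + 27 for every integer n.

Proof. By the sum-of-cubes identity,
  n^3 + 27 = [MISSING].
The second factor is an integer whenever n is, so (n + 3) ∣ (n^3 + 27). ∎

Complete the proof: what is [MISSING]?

Polynomial division of n^3 + 27 by n + 3 leaves remainder 0 and quotient n^2 - 3n + 9.
Hence n^3 + 27 = (n + 3)(n^2 - 3n + 9).

(n + 3)(n^2 - 3n + 9)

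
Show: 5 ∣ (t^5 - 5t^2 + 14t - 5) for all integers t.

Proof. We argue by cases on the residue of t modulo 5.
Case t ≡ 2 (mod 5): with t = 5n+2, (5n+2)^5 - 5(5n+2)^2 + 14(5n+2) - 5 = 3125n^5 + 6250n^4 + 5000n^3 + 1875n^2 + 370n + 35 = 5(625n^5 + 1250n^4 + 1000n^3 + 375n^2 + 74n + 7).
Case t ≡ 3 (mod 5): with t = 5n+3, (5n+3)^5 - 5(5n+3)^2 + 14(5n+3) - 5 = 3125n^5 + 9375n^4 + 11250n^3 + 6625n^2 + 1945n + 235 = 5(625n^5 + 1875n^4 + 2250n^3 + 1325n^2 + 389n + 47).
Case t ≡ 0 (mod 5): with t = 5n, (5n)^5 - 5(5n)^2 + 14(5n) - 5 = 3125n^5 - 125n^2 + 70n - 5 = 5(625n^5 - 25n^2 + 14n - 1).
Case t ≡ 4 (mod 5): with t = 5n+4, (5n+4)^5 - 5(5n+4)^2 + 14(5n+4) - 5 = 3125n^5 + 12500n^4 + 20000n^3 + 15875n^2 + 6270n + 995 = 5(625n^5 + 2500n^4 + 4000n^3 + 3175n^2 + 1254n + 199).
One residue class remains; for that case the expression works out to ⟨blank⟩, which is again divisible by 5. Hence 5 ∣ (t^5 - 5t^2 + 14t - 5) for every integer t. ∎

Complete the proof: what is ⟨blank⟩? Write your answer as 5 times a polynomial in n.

The residues treated are {2, 3, 0, 4}, so the missing case is t ≡ 1 (mod 5); write t = 5n+1.
Then (5n+1)^5 - 5(5n+1)^2 + 14(5n+1) - 5 = 3125n^5 + 3125n^4 + 1250n^3 + 125n^2 + 45n + 5 = 5(625n^5 + 625n^4 + 250n^3 + 25n^2 + 9n + 1).

5(625n^5 + 625n^4 + 250n^3 + 25n^2 + 9n + 1)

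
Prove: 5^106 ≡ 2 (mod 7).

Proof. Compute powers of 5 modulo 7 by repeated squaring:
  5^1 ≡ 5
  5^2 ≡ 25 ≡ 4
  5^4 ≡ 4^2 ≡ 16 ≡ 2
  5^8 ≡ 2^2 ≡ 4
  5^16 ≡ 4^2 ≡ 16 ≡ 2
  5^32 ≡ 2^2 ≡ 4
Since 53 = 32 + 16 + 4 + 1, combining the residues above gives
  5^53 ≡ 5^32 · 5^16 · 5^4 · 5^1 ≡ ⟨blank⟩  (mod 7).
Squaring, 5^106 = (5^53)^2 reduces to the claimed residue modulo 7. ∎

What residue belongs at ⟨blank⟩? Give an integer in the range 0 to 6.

5^32 · 5^16 · 5^4 · 5^1 ≡ 4 · 2 · 2 · 5 = 80.
80 mod 7 = 3, so 5^53 ≡ 3 (mod 7).

3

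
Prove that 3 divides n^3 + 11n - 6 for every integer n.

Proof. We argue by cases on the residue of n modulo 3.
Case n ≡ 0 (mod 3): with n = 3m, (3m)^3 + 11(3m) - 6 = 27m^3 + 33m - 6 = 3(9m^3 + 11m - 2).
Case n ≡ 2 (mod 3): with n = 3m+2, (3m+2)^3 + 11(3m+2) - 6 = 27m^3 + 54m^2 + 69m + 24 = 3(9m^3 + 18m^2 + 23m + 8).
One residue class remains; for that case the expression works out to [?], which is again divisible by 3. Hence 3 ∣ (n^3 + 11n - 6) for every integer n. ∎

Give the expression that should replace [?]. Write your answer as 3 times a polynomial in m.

3(9m^3 + 9m^2 + 14m + 2)

Only n ≡ 1 (mod 3) is unaccounted for. Put n = 3m+1:
(3m+1)^3 + 11(3m+1) - 6 expands to 27m^3 + 27m^2 + 42m + 6,
and factoring out 3 leaves 3(9m^3 + 9m^2 + 14m + 2).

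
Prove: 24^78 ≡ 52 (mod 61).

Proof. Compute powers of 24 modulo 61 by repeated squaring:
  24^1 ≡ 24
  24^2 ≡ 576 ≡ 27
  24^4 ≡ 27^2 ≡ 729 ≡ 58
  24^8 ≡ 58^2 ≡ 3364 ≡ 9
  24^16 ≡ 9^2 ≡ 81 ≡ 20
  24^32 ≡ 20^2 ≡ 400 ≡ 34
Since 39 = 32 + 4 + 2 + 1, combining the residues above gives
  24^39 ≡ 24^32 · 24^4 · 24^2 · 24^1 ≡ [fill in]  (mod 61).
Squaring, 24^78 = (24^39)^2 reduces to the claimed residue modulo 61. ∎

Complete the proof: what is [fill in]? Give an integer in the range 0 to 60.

28

24^32 · 24^4 · 24^2 · 24^1 ≡ 34 · 58 · 27 · 24 = 1277856.
1277856 mod 61 = 28, so 24^39 ≡ 28 (mod 61).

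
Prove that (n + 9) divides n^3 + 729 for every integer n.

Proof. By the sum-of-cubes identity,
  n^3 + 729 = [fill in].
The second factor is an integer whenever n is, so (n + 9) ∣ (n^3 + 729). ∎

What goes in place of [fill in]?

(n + 9)(n^2 - 9n + 81)

Polynomial division of n^3 + 729 by n + 9 leaves remainder 0 and quotient n^2 - 9n + 81.
Hence n^3 + 729 = (n + 9)(n^2 - 9n + 81).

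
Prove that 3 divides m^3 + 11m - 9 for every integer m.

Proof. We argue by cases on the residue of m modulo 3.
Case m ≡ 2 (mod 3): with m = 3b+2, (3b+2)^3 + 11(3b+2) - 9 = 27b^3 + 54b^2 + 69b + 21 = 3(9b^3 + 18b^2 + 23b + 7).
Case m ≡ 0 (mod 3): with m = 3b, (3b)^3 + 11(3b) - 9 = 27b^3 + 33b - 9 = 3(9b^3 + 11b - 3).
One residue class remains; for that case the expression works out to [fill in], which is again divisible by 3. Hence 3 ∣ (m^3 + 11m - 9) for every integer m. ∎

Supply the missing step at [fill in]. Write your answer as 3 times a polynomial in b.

Only m ≡ 1 (mod 3) is unaccounted for. Put m = 3b+1:
(3b+1)^3 + 11(3b+1) - 9 expands to 27b^3 + 27b^2 + 42b + 3,
and factoring out 3 leaves 3(9b^3 + 9b^2 + 14b + 1).

3(9b^3 + 9b^2 + 14b + 1)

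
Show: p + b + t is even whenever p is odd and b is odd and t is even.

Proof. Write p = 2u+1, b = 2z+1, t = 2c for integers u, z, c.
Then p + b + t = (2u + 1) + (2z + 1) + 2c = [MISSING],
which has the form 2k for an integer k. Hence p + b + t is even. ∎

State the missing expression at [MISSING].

2(c + u + z + 1)

Expanding: (2u + 1) + (2z + 1) + 2c = 2c + 2u + 2z + 2.
Every term is even; pulling out the factor of 2 gives 2(c + u + z + 1).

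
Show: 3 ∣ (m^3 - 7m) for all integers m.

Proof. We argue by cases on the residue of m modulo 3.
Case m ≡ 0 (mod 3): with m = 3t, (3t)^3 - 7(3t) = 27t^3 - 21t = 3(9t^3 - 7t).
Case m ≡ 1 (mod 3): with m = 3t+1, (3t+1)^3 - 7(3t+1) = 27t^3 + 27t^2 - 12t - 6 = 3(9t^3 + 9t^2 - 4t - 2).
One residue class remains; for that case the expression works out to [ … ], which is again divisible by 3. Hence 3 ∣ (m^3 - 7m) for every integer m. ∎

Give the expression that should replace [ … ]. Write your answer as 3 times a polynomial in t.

3(9t^3 + 18t^2 + 5t - 2)

Only m ≡ 2 (mod 3) is unaccounted for. Put m = 3t+2:
(3t+2)^3 - 7(3t+2) expands to 27t^3 + 54t^2 + 15t - 6,
and factoring out 3 leaves 3(9t^3 + 18t^2 + 5t - 2).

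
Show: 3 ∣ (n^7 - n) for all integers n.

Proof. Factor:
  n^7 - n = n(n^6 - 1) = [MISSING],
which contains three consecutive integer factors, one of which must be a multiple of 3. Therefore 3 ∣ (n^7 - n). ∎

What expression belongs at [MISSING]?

(n - 1)n(n + 1)(n^4 + n^2 + 1)

n^6 - 1 = (n^2 - 1)(n^4 + n^2 + 1), and n^2 - 1 = (n-1)(n+1).
So n(n^6 - 1) = (n - 1)n(n + 1)(n^4 + n^2 + 1).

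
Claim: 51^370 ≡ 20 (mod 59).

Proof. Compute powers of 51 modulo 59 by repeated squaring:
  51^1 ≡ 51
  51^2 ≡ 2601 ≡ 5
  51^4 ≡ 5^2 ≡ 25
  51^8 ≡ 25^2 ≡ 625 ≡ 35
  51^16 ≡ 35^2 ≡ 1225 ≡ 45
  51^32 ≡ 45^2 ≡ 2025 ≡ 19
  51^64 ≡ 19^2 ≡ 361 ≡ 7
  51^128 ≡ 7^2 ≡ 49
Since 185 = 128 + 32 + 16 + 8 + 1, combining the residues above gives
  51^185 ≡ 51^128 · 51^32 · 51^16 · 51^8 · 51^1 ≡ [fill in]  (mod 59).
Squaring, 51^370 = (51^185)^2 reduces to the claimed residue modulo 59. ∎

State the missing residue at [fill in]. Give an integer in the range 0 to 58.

51^128 · 51^32 · 51^16 · 51^8 · 51^1 ≡ 49 · 19 · 45 · 35 · 51 = 74782575.
74782575 mod 59 = 16, so 51^185 ≡ 16 (mod 59).

16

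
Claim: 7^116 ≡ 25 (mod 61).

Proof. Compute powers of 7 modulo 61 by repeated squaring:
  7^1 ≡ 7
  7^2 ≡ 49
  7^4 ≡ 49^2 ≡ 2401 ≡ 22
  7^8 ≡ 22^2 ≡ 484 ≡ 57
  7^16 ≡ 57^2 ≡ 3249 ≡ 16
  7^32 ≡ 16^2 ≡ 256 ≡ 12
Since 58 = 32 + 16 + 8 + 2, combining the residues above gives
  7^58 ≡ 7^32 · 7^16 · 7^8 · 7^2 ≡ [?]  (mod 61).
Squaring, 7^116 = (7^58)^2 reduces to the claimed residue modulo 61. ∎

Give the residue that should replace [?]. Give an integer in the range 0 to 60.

7^32 · 7^16 · 7^8 · 7^2 ≡ 12 · 16 · 57 · 49 = 536256.
536256 mod 61 = 5, so 7^58 ≡ 5 (mod 61).

5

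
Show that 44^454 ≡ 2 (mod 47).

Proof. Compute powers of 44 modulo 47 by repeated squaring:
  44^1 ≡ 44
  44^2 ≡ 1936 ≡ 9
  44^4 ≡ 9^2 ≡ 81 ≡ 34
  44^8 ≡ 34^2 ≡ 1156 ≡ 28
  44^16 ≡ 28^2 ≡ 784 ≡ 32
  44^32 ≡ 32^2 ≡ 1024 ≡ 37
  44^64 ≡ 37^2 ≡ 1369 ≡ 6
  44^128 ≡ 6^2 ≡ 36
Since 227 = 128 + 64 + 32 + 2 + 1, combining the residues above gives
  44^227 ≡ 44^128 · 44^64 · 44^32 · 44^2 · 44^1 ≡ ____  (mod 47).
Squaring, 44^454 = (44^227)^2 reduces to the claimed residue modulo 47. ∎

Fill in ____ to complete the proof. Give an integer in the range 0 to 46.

44^128 · 44^64 · 44^32 · 44^2 · 44^1 ≡ 36 · 6 · 37 · 9 · 44 = 3164832.
3164832 mod 47 = 40, so 44^227 ≡ 40 (mod 47).

40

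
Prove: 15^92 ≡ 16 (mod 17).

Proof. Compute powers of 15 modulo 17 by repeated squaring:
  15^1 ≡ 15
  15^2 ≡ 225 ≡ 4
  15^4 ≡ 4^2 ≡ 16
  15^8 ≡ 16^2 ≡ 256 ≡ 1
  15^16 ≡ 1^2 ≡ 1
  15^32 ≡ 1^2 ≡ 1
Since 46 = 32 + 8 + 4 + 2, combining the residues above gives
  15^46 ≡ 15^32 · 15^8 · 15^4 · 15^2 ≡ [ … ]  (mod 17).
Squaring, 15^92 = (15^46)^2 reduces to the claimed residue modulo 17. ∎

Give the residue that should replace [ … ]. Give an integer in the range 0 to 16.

15^32 · 15^8 · 15^4 · 15^2 ≡ 1 · 1 · 16 · 4 = 64.
64 mod 17 = 13, so 15^46 ≡ 13 (mod 17).

13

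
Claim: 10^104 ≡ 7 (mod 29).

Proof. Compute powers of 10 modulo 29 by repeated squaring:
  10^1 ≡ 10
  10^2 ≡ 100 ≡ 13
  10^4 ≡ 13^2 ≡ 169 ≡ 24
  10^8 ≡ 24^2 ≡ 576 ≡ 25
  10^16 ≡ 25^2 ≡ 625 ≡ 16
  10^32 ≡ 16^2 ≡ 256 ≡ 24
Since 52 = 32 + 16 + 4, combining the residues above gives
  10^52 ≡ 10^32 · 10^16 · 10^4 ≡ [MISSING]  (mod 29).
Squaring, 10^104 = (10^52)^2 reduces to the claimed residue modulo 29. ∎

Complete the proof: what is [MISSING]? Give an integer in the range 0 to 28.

10^32 · 10^16 · 10^4 ≡ 24 · 16 · 24 = 9216.
9216 mod 29 = 23, so 10^52 ≡ 23 (mod 29).

23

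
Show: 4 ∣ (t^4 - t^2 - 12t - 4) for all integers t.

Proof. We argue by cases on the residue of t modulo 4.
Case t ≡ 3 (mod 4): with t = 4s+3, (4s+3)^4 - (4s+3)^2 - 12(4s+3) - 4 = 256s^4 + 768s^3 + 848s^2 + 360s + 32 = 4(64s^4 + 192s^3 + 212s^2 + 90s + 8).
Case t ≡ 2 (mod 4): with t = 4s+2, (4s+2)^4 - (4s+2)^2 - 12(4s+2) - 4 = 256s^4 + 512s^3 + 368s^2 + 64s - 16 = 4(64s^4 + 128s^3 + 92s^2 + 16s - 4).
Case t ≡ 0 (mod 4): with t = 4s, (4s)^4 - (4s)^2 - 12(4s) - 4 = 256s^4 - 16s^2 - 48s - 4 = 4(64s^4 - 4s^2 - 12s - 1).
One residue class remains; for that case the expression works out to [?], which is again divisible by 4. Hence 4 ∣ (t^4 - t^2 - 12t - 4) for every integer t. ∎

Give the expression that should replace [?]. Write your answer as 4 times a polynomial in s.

The residues treated are {3, 2, 0}, so the missing case is t ≡ 1 (mod 4); write t = 4s+1.
Then (4s+1)^4 - (4s+1)^2 - 12(4s+1) - 4 = 256s^4 + 256s^3 + 80s^2 - 40s - 16 = 4(64s^4 + 64s^3 + 20s^2 - 10s - 4).

4(64s^4 + 64s^3 + 20s^2 - 10s - 4)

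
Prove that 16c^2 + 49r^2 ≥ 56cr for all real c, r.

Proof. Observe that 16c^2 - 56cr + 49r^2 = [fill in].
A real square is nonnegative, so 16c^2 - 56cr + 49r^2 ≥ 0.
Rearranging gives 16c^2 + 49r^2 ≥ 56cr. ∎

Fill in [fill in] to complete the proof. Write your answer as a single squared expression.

16c^2 - 56cr + 49r^2 is a perfect-square trinomial: the outer terms are (4c)^2 and (7r)^2, and the cross term is -2·4c·7r.
So 16c^2 - 56cr + 49r^2 = (4c - 7r)^2 ≥ 0.

(4c - 7r)^2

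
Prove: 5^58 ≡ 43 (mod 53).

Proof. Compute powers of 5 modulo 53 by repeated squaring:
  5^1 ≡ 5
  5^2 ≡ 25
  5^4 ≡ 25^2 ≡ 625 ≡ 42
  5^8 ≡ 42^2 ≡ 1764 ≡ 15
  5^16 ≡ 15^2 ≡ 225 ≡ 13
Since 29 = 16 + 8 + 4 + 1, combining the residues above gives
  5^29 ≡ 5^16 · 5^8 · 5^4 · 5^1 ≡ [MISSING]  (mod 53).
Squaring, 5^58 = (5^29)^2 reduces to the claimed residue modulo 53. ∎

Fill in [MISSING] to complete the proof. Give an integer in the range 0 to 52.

34

Multiply the listed residues: 13 · 15 · 42 · 5 = 195 → 8190 → 40950.
Reducing modulo 53: 40950 = 772·53 + 34, so 5^29 ≡ 34.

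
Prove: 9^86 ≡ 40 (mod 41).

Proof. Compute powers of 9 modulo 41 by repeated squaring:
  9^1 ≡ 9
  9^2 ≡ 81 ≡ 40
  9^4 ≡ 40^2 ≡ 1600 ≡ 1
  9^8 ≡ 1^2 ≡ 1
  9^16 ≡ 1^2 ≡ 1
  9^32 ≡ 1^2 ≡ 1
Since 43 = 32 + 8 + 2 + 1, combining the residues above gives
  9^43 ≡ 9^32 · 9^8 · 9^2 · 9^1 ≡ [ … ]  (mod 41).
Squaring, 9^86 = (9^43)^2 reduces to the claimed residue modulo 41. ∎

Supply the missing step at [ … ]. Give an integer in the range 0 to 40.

9^32 · 9^8 · 9^2 · 9^1 ≡ 1 · 1 · 40 · 9 = 360.
360 mod 41 = 32, so 9^43 ≡ 32 (mod 41).

32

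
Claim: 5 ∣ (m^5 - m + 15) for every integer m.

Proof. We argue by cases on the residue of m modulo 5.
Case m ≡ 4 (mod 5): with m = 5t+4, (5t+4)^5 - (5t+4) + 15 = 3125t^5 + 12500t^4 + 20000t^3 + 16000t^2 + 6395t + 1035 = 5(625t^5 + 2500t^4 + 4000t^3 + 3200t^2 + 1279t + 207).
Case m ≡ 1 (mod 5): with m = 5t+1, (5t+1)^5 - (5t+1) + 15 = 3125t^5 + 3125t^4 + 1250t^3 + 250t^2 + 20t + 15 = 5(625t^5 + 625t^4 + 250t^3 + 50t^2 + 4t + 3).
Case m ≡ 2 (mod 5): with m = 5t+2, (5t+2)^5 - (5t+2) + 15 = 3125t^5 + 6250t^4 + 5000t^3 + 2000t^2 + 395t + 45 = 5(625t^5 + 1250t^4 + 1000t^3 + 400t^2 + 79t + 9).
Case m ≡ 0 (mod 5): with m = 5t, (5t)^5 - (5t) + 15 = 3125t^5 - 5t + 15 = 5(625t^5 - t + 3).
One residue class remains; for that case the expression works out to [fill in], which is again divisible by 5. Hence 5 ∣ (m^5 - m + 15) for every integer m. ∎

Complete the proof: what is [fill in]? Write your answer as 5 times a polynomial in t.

Only m ≡ 3 (mod 5) is unaccounted for. Put m = 5t+3:
(5t+3)^5 - (5t+3) + 15 expands to 3125t^5 + 9375t^4 + 11250t^3 + 6750t^2 + 2020t + 255,
and factoring out 5 leaves 5(625t^5 + 1875t^4 + 2250t^3 + 1350t^2 + 404t + 51).

5(625t^5 + 1875t^4 + 2250t^3 + 1350t^2 + 404t + 51)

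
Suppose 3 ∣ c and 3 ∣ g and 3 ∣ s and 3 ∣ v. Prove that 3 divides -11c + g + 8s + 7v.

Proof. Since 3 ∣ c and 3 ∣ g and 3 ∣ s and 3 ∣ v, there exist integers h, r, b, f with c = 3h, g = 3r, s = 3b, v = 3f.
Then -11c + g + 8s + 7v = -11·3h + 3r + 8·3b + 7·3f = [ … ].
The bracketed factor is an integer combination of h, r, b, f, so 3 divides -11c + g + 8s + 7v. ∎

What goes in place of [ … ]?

Pull the common 3 out of every term: -11·3h + 3r + 8·3b + 7·3f = 3(8b + 7f - 11h + r).
8b + 7f - 11h + r is an integer, which exhibits the divisibility.

3(8b + 7f - 11h + r)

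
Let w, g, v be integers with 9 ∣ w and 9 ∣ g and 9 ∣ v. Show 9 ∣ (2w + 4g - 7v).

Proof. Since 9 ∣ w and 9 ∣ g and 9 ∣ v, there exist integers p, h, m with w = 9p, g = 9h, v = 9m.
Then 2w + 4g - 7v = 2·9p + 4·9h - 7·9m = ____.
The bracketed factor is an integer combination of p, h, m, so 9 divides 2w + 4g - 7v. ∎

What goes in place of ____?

Each term has a factor of 9: 2·9p + 4·9h - 7·9m = 9·(4h - 7m + 2p).
Since 4h - 7m + 2p is an integer, 9 ∣ (2w + 4g - 7v).

9(4h - 7m + 2p)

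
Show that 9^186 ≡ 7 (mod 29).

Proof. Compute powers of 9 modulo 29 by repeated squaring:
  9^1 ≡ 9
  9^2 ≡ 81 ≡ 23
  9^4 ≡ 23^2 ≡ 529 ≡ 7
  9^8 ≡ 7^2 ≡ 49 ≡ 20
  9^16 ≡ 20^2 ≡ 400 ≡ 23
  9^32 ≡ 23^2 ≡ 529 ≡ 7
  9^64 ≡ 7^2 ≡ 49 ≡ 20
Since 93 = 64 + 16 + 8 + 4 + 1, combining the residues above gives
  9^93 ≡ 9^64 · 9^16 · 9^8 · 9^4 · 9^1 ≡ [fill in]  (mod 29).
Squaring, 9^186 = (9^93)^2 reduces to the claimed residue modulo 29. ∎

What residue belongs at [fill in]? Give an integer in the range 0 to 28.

9^64 · 9^16 · 9^8 · 9^4 · 9^1 ≡ 20 · 23 · 20 · 7 · 9 = 579600.
579600 mod 29 = 6, so 9^93 ≡ 6 (mod 29).

6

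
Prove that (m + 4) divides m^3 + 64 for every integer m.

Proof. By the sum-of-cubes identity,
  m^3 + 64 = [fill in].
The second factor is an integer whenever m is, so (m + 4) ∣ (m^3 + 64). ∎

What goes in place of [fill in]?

Polynomial division of m^3 + 64 by m + 4 leaves remainder 0 and quotient m^2 - 4m + 16.
Hence m^3 + 64 = (m + 4)(m^2 - 4m + 16).

(m + 4)(m^2 - 4m + 16)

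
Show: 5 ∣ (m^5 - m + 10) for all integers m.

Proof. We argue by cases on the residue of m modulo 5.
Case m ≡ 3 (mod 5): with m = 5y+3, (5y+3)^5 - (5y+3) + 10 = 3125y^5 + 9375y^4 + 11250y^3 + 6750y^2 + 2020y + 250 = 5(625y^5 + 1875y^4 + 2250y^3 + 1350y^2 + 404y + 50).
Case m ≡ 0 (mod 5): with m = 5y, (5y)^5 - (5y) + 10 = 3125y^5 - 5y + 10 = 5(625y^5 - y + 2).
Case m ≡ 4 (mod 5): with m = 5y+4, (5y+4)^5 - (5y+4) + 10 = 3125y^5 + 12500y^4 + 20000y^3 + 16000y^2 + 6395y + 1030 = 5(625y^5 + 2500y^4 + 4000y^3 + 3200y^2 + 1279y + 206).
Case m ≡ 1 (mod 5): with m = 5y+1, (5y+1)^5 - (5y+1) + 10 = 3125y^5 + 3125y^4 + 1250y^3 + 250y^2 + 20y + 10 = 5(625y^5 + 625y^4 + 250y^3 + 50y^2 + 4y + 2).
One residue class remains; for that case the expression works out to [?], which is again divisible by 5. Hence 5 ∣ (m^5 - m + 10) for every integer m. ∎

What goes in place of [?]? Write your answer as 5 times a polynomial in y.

5(625y^5 + 1250y^4 + 1000y^3 + 400y^2 + 79y + 8)

Only m ≡ 2 (mod 5) is unaccounted for. Put m = 5y+2:
(5y+2)^5 - (5y+2) + 10 expands to 3125y^5 + 6250y^4 + 5000y^3 + 2000y^2 + 395y + 40,
and factoring out 5 leaves 5(625y^5 + 1250y^4 + 1000y^3 + 400y^2 + 79y + 8).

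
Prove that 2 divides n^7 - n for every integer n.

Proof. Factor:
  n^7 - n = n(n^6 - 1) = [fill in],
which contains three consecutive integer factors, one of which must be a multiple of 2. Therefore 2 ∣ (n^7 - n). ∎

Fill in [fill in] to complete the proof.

(n - 1)n(n + 1)(n^4 + n^2 + 1)

n^6 - 1 = (n^2 - 1)(n^4 + n^2 + 1), and n^2 - 1 = (n-1)(n+1).
So n(n^6 - 1) = (n - 1)n(n + 1)(n^4 + n^2 + 1).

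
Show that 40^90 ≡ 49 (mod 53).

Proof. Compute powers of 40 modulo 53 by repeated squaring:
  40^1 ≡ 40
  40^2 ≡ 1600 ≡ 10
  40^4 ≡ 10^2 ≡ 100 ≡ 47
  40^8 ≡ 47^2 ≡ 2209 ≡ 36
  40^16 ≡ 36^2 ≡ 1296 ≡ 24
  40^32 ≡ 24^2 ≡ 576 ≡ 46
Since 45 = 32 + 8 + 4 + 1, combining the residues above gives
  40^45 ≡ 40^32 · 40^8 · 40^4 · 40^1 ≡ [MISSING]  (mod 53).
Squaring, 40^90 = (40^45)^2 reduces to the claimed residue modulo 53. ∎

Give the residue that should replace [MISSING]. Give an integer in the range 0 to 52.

7

40^32 · 40^8 · 40^4 · 40^1 ≡ 46 · 36 · 47 · 40 = 3113280.
3113280 mod 53 = 7, so 40^45 ≡ 7 (mod 53).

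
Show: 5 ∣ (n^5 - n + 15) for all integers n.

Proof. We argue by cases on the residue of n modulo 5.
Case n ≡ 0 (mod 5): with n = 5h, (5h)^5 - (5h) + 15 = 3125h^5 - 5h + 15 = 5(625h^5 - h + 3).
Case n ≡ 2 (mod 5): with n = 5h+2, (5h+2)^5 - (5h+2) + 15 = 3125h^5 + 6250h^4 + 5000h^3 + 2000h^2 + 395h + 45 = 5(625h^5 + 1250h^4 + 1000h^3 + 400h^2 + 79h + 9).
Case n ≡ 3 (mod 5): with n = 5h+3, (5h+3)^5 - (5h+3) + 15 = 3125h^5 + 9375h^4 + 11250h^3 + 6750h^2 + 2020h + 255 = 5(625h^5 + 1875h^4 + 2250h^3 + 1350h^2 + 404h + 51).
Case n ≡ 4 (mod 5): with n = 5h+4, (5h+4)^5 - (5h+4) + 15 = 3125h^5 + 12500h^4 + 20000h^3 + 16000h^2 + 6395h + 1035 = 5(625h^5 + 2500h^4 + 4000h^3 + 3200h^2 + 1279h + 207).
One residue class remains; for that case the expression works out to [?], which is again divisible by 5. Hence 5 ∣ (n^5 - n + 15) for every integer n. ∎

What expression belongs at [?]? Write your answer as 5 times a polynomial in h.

5(625h^5 + 625h^4 + 250h^3 + 50h^2 + 4h + 3)

Only n ≡ 1 (mod 5) is unaccounted for. Put n = 5h+1:
(5h+1)^5 - (5h+1) + 15 expands to 3125h^5 + 3125h^4 + 1250h^3 + 250h^2 + 20h + 15,
and factoring out 5 leaves 5(625h^5 + 625h^4 + 250h^3 + 50h^2 + 4h + 3).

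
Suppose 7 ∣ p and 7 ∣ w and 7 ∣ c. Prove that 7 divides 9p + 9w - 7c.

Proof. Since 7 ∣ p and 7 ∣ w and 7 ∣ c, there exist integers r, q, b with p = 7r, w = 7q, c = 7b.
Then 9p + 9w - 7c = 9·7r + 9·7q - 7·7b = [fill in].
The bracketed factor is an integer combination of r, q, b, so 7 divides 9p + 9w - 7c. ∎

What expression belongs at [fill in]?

Pull the common 7 out of every term: 9·7r + 9·7q - 7·7b = 7(-7b + 9q + 9r).
-7b + 9q + 9r is an integer, which exhibits the divisibility.

7(-7b + 9q + 9r)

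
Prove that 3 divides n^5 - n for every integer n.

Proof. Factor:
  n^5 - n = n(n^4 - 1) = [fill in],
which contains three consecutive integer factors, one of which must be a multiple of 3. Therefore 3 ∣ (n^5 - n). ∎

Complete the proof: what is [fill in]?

n^4 - 1 = (n^2 - 1)(n^2 + 1), and n^2 - 1 = (n-1)(n+1).
So n(n^4 - 1) = (n - 1)n(n + 1)(n^2 + 1).

(n - 1)n(n + 1)(n^2 + 1)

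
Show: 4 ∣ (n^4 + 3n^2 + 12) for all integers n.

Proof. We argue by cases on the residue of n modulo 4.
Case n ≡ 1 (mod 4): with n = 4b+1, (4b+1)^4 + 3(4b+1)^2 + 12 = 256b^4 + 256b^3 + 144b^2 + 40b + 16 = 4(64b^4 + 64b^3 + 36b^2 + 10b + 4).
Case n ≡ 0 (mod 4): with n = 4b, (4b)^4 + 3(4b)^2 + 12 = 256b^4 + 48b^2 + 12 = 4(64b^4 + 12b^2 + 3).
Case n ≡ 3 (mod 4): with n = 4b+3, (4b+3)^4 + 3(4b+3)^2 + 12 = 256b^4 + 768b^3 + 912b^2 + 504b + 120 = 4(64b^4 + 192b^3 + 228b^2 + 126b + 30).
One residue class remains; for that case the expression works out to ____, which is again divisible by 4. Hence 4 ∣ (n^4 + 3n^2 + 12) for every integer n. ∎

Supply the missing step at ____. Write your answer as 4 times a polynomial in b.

4(64b^4 + 128b^3 + 108b^2 + 44b + 10)

Only n ≡ 2 (mod 4) is unaccounted for. Put n = 4b+2:
(4b+2)^4 + 3(4b+2)^2 + 12 expands to 256b^4 + 512b^3 + 432b^2 + 176b + 40,
and factoring out 4 leaves 4(64b^4 + 128b^3 + 108b^2 + 44b + 10).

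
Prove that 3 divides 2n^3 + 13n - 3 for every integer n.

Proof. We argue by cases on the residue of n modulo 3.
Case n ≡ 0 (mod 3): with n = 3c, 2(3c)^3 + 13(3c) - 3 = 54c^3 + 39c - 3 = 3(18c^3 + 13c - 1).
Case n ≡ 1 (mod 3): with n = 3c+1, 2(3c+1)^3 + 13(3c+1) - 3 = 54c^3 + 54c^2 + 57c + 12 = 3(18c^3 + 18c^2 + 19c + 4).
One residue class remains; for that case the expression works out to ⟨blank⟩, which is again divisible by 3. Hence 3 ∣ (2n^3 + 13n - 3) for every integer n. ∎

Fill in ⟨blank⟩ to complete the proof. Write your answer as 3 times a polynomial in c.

The residues treated are {0, 1}, so the missing case is n ≡ 2 (mod 3); write n = 3c+2.
Then 2(3c+2)^3 + 13(3c+2) - 3 = 54c^3 + 108c^2 + 111c + 39 = 3(18c^3 + 36c^2 + 37c + 13).

3(18c^3 + 36c^2 + 37c + 13)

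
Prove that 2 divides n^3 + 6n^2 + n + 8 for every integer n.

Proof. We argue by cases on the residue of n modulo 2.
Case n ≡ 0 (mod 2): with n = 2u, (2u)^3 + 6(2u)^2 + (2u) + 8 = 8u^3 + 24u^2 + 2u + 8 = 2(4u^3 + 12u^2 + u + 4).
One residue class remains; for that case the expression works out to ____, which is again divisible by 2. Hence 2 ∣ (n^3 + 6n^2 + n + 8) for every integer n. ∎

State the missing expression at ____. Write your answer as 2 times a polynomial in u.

2(4u^3 + 18u^2 + 16u + 8)

Only n ≡ 1 (mod 2) is unaccounted for. Put n = 2u+1:
(2u+1)^3 + 6(2u+1)^2 + (2u+1) + 8 expands to 8u^3 + 36u^2 + 32u + 16,
and factoring out 2 leaves 2(4u^3 + 18u^2 + 16u + 8).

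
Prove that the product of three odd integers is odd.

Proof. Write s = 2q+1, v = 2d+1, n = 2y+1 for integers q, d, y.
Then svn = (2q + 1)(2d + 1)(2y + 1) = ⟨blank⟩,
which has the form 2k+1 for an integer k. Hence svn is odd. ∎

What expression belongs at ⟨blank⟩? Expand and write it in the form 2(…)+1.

(2q + 1)(2d + 1)(2y + 1) = 8dqy + 4dq + 4dy + 2d + 4qy + 2q + 2y + 1
= 2(4dqy + 2dq + 2dy + d + 2qy + q + y) + 1.
Since 4dqy + 2dq + 2dy + d + 2qy + q + y is an integer, the product is of the form 2k+1 for an integer k.

2(4dqy + 2dq + 2dy + d + 2qy + q + y) + 1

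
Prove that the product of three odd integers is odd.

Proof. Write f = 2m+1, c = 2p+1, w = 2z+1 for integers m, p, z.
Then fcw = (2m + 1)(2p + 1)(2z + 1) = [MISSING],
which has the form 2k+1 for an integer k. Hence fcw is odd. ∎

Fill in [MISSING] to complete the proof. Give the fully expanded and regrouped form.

(2m + 1)(2p + 1)(2z + 1) = 8mpz + 4mp + 4mz + 2m + 4pz + 2p + 2z + 1
= 2(4mpz + 2mp + 2mz + m + 2pz + p + z) + 1.
Since 4mpz + 2mp + 2mz + m + 2pz + p + z is an integer, the product is of the form 2k+1 for an integer k.

2(4mpz + 2mp + 2mz + m + 2pz + p + z) + 1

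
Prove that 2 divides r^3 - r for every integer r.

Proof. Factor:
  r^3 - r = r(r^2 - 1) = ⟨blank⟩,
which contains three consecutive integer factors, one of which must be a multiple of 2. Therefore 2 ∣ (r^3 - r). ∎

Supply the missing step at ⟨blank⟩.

r(r^2 - 1) = r(r - 1)(r + 1) = (r - 1)r(r + 1).
These three factors are consecutive integers, so their product is divisible by 2.

(r - 1)r(r + 1)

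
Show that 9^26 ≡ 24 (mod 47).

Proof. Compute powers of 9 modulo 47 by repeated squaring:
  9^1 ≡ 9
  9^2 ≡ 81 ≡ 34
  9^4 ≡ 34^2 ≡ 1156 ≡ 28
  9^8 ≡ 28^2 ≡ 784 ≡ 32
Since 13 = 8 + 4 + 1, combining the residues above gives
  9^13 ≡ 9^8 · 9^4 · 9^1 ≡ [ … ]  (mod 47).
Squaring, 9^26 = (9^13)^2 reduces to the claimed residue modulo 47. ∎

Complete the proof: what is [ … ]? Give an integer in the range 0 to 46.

27

Multiply the listed residues: 32 · 28 · 9 = 896 → 8064.
Reducing modulo 47: 8064 = 171·47 + 27, so 9^13 ≡ 27.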